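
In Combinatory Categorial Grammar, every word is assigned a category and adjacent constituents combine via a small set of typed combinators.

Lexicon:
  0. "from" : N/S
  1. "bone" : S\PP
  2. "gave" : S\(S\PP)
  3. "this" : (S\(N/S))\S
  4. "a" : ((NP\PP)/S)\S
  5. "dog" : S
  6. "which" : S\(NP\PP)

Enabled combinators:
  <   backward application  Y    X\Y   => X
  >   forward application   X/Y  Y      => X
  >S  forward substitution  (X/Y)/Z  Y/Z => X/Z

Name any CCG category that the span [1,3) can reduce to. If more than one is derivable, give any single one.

[0,7] S   <
  [0,6] NP\PP   >
    [0,5] (NP\PP)/S   <
      [0,4] S   <
        [0,1] "from" : N/S
        [1,4] S\(N/S)   <
          [1,3] S   <
            [1,2] "bone" : S\PP
            [2,3] "gave" : S\(S\PP)
          [3,4] "this" : (S\(N/S))\S
      [4,5] "a" : ((NP\PP)/S)\S
    [5,6] "dog" : S
  [6,7] "which" : S\(NP\PP)

S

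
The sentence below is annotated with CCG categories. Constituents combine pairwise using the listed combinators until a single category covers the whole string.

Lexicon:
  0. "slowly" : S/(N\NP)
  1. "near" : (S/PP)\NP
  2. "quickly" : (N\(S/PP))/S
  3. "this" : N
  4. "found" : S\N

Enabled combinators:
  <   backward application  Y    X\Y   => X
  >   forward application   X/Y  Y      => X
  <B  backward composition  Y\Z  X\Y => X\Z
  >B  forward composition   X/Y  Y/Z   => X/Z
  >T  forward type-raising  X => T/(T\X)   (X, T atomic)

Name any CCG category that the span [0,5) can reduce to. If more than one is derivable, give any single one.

S

[0,5] S   >
  [0,1] "slowly" : S/(N\NP)
  [1,5] N\NP   <B
    [1,2] "near" : (S/PP)\NP
    [2,5] N\(S/PP)   >
      [2,3] "quickly" : (N\(S/PP))/S
      [3,5] S   <
        [3,4] "this" : N
        [4,5] "found" : S\N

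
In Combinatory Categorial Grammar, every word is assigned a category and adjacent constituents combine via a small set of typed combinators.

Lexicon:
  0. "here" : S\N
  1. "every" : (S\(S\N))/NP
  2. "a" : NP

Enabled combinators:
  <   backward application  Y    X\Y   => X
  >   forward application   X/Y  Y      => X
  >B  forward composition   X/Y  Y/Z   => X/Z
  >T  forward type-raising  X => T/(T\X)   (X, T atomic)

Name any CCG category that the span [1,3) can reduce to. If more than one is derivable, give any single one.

[0,3] S   <
  [0,1] "here" : S\N
  [1,3] S\(S\N)   >
    [1,2] "every" : (S\(S\N))/NP
    [2,3] "a" : NP

S\(S\N)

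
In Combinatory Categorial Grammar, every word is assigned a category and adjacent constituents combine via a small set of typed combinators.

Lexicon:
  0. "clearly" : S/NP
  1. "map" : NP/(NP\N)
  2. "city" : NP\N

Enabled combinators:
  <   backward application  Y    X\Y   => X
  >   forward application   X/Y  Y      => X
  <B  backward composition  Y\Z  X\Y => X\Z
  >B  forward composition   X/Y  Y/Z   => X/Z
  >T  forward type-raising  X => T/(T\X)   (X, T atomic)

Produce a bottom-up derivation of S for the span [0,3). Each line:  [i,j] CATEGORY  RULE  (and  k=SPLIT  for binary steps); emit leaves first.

[0,3] S   >
  [0,1] "clearly" : S/NP
  [1,3] NP   >
    [1,2] "map" : NP/(NP\N)
    [2,3] "city" : NP\N

[0,1] S/NP  lex  "clearly"
[1,2] NP/(NP\N)  lex  "map"
[2,3] NP\N  lex  "city"
[1,3] NP  >  k=2
[0,3] S  >  k=1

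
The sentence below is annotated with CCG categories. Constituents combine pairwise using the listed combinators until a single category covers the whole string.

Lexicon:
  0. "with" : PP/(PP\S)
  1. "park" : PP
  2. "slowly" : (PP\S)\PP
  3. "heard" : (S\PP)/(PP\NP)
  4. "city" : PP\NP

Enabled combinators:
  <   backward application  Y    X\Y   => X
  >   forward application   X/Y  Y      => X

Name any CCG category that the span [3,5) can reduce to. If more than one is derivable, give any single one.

S\PP

[0,5] S   <
  [0,3] PP   >
    [0,1] "with" : PP/(PP\S)
    [1,3] PP\S   <
      [1,2] "park" : PP
      [2,3] "slowly" : (PP\S)\PP
  [3,5] S\PP   >
    [3,4] "heard" : (S\PP)/(PP\NP)
    [4,5] "city" : PP\NP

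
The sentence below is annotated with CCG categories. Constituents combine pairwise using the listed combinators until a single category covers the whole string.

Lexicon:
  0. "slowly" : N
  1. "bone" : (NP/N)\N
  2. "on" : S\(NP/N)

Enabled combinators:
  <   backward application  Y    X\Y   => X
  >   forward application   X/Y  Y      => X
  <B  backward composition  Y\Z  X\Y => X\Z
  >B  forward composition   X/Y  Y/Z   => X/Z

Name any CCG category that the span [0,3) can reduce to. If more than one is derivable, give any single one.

S

[0,3] S   <
  [0,1] "slowly" : N
  [1,3] S\N   <B
    [1,2] "bone" : (NP/N)\N
    [2,3] "on" : S\(NP/N)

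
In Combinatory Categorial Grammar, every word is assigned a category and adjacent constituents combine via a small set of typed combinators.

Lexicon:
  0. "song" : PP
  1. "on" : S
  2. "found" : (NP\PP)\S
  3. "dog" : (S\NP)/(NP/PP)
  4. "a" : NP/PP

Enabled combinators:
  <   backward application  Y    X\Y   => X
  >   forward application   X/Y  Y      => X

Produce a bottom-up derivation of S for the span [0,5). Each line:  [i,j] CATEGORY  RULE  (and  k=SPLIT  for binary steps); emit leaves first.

[0,5] S   <
  [0,3] NP   <
    [0,1] "song" : PP
    [1,3] NP\PP   <
      [1,2] "on" : S
      [2,3] "found" : (NP\PP)\S
  [3,5] S\NP   >
    [3,4] "dog" : (S\NP)/(NP/PP)
    [4,5] "a" : NP/PP

[0,1] PP  lex  "song"
[1,2] S  lex  "on"
[2,3] (NP\PP)\S  lex  "found"
[1,3] NP\PP  <  k=2
[0,3] NP  <  k=1
[3,4] (S\NP)/(NP/PP)  lex  "dog"
[4,5] NP/PP  lex  "a"
[3,5] S\NP  >  k=4
[0,5] S  <  k=3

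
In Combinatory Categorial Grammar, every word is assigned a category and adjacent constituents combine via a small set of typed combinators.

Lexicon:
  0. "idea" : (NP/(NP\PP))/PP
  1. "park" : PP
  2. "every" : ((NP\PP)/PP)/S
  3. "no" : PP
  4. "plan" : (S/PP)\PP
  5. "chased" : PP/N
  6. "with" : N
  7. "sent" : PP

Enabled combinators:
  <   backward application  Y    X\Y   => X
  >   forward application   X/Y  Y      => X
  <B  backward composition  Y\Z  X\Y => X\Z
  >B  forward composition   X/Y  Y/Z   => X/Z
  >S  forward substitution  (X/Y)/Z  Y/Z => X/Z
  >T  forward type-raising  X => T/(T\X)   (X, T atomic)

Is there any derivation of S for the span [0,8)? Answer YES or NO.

NO

(NP/(NP\PP))/PP PP ((NP\PP)/PP)/S PP (S/PP)\PP PP/N N PP
CKY chart[0,8] = {(NP/(NP\PP))/(PP\NP), N/(N\NP), NP, NP/(NP\NP), NP/(PP\PP), PP/(PP\NP), S/(S\NP)}; S ∉ chart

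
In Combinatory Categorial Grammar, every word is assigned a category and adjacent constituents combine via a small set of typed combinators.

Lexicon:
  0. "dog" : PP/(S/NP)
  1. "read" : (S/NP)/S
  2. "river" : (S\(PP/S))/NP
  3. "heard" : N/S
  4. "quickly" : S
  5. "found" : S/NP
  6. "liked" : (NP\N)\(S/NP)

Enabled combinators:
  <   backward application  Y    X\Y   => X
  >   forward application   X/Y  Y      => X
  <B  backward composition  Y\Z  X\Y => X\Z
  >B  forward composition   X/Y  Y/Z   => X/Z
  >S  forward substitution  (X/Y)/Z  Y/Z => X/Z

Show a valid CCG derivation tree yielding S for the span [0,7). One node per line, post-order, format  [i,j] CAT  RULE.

[0,7] S   <
  [0,2] PP/S   >B
    [0,1] "dog" : PP/(S/NP)
    [1,2] "read" : (S/NP)/S
  [2,7] S\(PP/S)   >
    [2,3] "river" : (S\(PP/S))/NP
    [3,7] NP   <
      [3,5] N   >
        [3,4] "heard" : N/S
        [4,5] "quickly" : S
      [5,7] NP\N   <
        [5,6] "found" : S/NP
        [6,7] "liked" : (NP\N)\(S/NP)

[0,1] PP/(S/NP)  lex  "dog"
[1,2] (S/NP)/S  lex  "read"
[0,2] PP/S  >B  k=1
[2,3] (S\(PP/S))/NP  lex  "river"
[3,4] N/S  lex  "heard"
[4,5] S  lex  "quickly"
[3,5] N  >  k=4
[5,6] S/NP  lex  "found"
[6,7] (NP\N)\(S/NP)  lex  "liked"
[5,7] NP\N  <  k=6
[3,7] NP  <  k=5
[2,7] S\(PP/S)  >  k=3
[0,7] S  <  k=2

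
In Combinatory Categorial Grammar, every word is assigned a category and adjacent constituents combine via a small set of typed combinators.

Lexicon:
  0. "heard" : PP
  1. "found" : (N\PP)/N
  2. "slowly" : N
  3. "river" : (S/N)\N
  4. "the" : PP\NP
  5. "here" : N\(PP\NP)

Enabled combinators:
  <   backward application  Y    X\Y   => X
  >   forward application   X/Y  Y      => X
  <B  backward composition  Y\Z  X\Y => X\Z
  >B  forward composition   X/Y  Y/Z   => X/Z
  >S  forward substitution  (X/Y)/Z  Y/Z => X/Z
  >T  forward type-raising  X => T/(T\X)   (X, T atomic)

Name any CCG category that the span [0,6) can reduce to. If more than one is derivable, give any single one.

S

[0,6] S   >
  [0,4] S/N   <
    [0,3] N   >
      [0,1] N/(N\PP)   >T
        [0,1] "heard" : PP
      [1,3] N\PP   >
        [1,2] "found" : (N\PP)/N
        [2,3] "slowly" : N
    [3,4] "river" : (S/N)\N
  [4,6] N   <
    [4,5] "the" : PP\NP
    [5,6] "here" : N\(PP\NP)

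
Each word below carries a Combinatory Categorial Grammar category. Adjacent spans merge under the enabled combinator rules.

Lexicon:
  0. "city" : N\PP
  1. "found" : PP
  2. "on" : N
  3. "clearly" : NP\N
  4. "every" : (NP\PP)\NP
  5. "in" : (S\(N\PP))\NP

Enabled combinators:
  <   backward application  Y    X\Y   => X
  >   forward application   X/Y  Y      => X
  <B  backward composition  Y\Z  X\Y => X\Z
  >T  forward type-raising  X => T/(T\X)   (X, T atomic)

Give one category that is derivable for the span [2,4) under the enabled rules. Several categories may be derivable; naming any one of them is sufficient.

NP

[0,6] S   <
  [0,1] "city" : N\PP
  [1,6] S\(N\PP)   <
    [1,5] NP   <
      [1,2] "found" : PP
      [2,5] NP\PP   <
        [2,4] NP   >
          [2,3] NP/(NP\N)   >T
            [2,3] "on" : N
          [3,4] "clearly" : NP\N
        [4,5] "every" : (NP\PP)\NP
    [5,6] "in" : (S\(N\PP))\NP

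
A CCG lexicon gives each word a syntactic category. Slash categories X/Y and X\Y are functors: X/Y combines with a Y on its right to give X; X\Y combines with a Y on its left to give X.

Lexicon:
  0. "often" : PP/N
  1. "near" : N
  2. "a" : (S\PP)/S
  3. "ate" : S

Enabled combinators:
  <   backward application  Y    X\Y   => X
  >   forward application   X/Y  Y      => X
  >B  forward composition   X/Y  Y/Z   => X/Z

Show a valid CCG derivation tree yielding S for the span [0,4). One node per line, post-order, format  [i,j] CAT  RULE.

[0,1] PP/N  lex  "often"
[1,2] N  lex  "near"
[0,2] PP  >  k=1
[2,3] (S\PP)/S  lex  "a"
[3,4] S  lex  "ate"
[2,4] S\PP  >  k=3
[0,4] S  <  k=2

[0,4] S   <
  [0,2] PP   >
    [0,1] "often" : PP/N
    [1,2] "near" : N
  [2,4] S\PP   >
    [2,3] "a" : (S\PP)/S
    [3,4] "ate" : S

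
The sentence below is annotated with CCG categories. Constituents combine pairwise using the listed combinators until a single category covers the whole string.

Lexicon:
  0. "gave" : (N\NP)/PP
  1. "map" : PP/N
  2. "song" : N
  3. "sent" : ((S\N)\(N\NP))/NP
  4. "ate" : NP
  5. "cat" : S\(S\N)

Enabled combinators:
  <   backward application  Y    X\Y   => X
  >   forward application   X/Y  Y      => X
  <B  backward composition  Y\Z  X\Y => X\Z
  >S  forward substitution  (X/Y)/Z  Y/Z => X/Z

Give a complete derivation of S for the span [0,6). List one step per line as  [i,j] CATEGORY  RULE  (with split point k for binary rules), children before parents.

[0,1] (N\NP)/PP  lex  "gave"
[1,2] PP/N  lex  "map"
[2,3] N  lex  "song"
[1,3] PP  >  k=2
[0,3] N\NP  >  k=1
[3,4] ((S\N)\(N\NP))/NP  lex  "sent"
[4,5] NP  lex  "ate"
[3,5] (S\N)\(N\NP)  >  k=4
[0,5] S\N  <  k=3
[5,6] S\(S\N)  lex  "cat"
[0,6] S  <  k=5

[0,6] S   <
  [0,5] S\N   <
    [0,3] N\NP   >
      [0,1] "gave" : (N\NP)/PP
      [1,3] PP   >
        [1,2] "map" : PP/N
        [2,3] "song" : N
    [3,5] (S\N)\(N\NP)   >
      [3,4] "sent" : ((S\N)\(N\NP))/NP
      [4,5] "ate" : NP
  [5,6] "cat" : S\(S\N)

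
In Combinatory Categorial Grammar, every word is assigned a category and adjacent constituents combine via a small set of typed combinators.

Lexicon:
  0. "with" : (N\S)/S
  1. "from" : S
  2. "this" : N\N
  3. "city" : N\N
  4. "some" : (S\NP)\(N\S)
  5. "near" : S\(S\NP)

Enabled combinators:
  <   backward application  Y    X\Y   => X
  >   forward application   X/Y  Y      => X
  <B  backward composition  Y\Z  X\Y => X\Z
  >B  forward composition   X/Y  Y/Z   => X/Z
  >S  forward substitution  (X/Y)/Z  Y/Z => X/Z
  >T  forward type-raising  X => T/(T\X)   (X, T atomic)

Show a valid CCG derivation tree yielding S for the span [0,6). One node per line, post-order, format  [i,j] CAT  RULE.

[0,6] S   <
  [0,5] S\NP   <
    [0,4] N\S   <B
      [0,3] N\S   <B
        [0,2] N\S   >
          [0,1] "with" : (N\S)/S
          [1,2] "from" : S
        [2,3] "this" : N\N
      [3,4] "city" : N\N
    [4,5] "some" : (S\NP)\(N\S)
  [5,6] "near" : S\(S\NP)

[0,1] (N\S)/S  lex  "with"
[1,2] S  lex  "from"
[0,2] N\S  >  k=1
[2,3] N\N  lex  "this"
[0,3] N\S  <B  k=2
[3,4] N\N  lex  "city"
[0,4] N\S  <B  k=3
[4,5] (S\NP)\(N\S)  lex  "some"
[0,5] S\NP  <  k=4
[5,6] S\(S\NP)  lex  "near"
[0,6] S  <  k=5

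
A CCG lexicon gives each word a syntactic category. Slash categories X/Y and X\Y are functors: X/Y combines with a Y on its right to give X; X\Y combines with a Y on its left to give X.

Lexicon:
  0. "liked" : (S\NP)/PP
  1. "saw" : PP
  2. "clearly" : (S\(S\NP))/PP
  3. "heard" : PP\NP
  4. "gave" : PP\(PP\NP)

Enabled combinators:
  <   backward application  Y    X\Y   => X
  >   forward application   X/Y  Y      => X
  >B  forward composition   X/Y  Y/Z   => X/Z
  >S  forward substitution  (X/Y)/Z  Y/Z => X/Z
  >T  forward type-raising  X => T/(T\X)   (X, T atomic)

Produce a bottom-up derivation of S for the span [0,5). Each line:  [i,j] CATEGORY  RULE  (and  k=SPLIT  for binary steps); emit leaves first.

[0,5] S   <
  [0,2] S\NP   >
    [0,1] "liked" : (S\NP)/PP
    [1,2] "saw" : PP
  [2,5] S\(S\NP)   >
    [2,3] "clearly" : (S\(S\NP))/PP
    [3,5] PP   <
      [3,4] "heard" : PP\NP
      [4,5] "gave" : PP\(PP\NP)

[0,1] (S\NP)/PP  lex  "liked"
[1,2] PP  lex  "saw"
[0,2] S\NP  >  k=1
[2,3] (S\(S\NP))/PP  lex  "clearly"
[3,4] PP\NP  lex  "heard"
[4,5] PP\(PP\NP)  lex  "gave"
[3,5] PP  <  k=4
[2,5] S\(S\NP)  >  k=3
[0,5] S  <  k=2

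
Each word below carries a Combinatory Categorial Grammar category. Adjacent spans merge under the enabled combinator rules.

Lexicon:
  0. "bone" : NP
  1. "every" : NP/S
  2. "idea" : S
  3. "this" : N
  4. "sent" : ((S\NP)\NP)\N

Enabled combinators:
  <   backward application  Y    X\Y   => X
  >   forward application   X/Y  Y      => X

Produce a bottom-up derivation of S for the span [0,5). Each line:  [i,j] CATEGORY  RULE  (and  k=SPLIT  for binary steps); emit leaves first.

[0,1] NP  lex  "bone"
[1,2] NP/S  lex  "every"
[2,3] S  lex  "idea"
[1,3] NP  >  k=2
[3,4] N  lex  "this"
[4,5] ((S\NP)\NP)\N  lex  "sent"
[3,5] (S\NP)\NP  <  k=4
[1,5] S\NP  <  k=3
[0,5] S  <  k=1

[0,5] S   <
  [0,1] "bone" : NP
  [1,5] S\NP   <
    [1,3] NP   >
      [1,2] "every" : NP/S
      [2,3] "idea" : S
    [3,5] (S\NP)\NP   <
      [3,4] "this" : N
      [4,5] "sent" : ((S\NP)\NP)\N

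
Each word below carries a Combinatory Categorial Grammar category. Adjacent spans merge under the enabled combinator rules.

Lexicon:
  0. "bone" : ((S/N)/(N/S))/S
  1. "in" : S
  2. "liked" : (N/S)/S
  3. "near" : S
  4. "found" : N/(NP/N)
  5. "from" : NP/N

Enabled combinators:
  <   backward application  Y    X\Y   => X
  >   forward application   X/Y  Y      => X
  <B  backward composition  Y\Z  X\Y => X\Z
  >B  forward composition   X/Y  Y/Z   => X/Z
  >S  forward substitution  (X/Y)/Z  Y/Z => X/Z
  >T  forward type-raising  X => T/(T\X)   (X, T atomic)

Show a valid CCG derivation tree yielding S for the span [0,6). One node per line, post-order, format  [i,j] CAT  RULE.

[0,6] S   >
  [0,4] S/N   >
    [0,2] (S/N)/(N/S)   >
      [0,1] "bone" : ((S/N)/(N/S))/S
      [1,2] "in" : S
    [2,4] N/S   >
      [2,3] "liked" : (N/S)/S
      [3,4] "near" : S
  [4,6] N   >
    [4,5] "found" : N/(NP/N)
    [5,6] "from" : NP/N

[0,1] ((S/N)/(N/S))/S  lex  "bone"
[1,2] S  lex  "in"
[0,2] (S/N)/(N/S)  >  k=1
[2,3] (N/S)/S  lex  "liked"
[3,4] S  lex  "near"
[2,4] N/S  >  k=3
[0,4] S/N  >  k=2
[4,5] N/(NP/N)  lex  "found"
[5,6] NP/N  lex  "from"
[4,6] N  >  k=5
[0,6] S  >  k=4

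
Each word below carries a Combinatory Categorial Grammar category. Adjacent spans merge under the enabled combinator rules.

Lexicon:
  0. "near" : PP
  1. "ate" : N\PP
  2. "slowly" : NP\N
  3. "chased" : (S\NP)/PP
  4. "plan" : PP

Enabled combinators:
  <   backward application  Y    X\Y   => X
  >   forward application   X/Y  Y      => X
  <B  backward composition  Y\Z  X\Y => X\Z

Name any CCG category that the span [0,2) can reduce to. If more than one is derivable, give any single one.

[0,5] S   <
  [0,2] N   <
    [0,1] "near" : PP
    [1,2] "ate" : N\PP
  [2,5] S\N   <B
    [2,3] "slowly" : NP\N
    [3,5] S\NP   >
      [3,4] "chased" : (S\NP)/PP
      [4,5] "plan" : PP

N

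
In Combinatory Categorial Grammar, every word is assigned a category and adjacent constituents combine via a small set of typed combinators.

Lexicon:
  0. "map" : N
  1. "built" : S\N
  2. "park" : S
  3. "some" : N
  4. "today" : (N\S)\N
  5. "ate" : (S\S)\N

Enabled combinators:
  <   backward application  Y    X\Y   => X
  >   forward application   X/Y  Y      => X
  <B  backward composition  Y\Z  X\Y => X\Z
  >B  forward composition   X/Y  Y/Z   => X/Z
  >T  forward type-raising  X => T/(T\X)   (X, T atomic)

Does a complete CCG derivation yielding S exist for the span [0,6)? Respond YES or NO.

[0,6] S   <
  [0,1] "map" : N
  [1,6] S\N   <B
    [1,2] "built" : S\N
    [2,6] S\S   <
      [2,5] N   <
        [2,3] "park" : S
        [3,5] N\S   <
          [3,4] "some" : N
          [4,5] "today" : (N\S)\N
      [5,6] "ate" : (S\S)\N

YES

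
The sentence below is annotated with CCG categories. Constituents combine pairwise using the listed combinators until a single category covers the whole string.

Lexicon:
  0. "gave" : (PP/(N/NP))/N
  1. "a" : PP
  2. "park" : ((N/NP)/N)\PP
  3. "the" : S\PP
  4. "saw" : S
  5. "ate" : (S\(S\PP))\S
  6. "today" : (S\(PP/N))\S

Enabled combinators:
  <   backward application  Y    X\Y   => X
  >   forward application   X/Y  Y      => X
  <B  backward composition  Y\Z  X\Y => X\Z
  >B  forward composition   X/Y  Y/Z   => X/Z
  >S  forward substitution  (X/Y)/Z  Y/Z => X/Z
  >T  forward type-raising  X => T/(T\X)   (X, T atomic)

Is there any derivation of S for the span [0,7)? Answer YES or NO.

YES

[0,7] S   <
  [0,3] PP/N   >S
    [0,1] "gave" : (PP/(N/NP))/N
    [1,3] (N/NP)/N   <
      [1,2] "a" : PP
      [2,3] "park" : ((N/NP)/N)\PP
  [3,7] S\(PP/N)   <
    [3,6] S   <
      [3,4] "the" : S\PP
      [4,6] S\(S\PP)   <
        [4,5] "saw" : S
        [5,6] "ate" : (S\(S\PP))\S
    [6,7] "today" : (S\(PP/N))\S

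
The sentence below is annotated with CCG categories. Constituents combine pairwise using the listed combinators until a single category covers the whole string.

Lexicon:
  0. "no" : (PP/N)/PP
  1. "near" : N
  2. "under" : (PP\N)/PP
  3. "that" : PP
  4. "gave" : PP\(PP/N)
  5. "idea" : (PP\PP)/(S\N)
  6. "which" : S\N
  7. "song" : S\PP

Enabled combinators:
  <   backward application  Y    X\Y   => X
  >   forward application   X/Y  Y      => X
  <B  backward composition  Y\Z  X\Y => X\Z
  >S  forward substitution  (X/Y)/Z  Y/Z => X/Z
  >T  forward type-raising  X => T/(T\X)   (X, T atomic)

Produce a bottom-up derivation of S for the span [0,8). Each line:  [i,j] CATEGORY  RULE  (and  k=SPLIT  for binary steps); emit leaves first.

[0,1] (PP/N)/PP  lex  "no"
[1,2] N  lex  "near"
[2,3] (PP\N)/PP  lex  "under"
[3,4] PP  lex  "that"
[2,4] PP\N  >  k=3
[1,4] PP  <  k=2
[0,4] PP/N  >  k=1
[4,5] PP\(PP/N)  lex  "gave"
[0,5] PP  <  k=4
[5,6] (PP\PP)/(S\N)  lex  "idea"
[6,7] S\N  lex  "which"
[5,7] PP\PP  >  k=6
[7,8] S\PP  lex  "song"
[5,8] S\PP  <B  k=7
[0,8] S  <  k=5

[0,8] S   <
  [0,5] PP   <
    [0,4] PP/N   >
      [0,1] "no" : (PP/N)/PP
      [1,4] PP   <
        [1,2] "near" : N
        [2,4] PP\N   >
          [2,3] "under" : (PP\N)/PP
          [3,4] "that" : PP
    [4,5] "gave" : PP\(PP/N)
  [5,8] S\PP   <B
    [5,7] PP\PP   >
      [5,6] "idea" : (PP\PP)/(S\N)
      [6,7] "which" : S\N
    [7,8] "song" : S\PP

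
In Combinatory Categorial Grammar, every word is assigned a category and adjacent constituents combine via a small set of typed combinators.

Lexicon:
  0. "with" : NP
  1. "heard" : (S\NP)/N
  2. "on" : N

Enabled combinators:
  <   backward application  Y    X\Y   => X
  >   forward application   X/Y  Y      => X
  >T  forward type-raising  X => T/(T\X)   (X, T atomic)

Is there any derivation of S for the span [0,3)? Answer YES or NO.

[0,3] S   >
  [0,1] S/(S\NP)   >T
    [0,1] "with" : NP
  [1,3] S\NP   >
    [1,2] "heard" : (S\NP)/N
    [2,3] "on" : N

YES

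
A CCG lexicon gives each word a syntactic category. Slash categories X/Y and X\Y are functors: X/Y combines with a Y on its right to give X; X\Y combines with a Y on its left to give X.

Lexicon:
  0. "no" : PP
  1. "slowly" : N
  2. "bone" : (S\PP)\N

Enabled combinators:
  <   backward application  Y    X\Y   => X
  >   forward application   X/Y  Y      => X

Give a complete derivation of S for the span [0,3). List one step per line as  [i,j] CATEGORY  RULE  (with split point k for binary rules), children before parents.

[0,1] PP  lex  "no"
[1,2] N  lex  "slowly"
[2,3] (S\PP)\N  lex  "bone"
[1,3] S\PP  <  k=2
[0,3] S  <  k=1

[0,3] S   <
  [0,1] "no" : PP
  [1,3] S\PP   <
    [1,2] "slowly" : N
    [2,3] "bone" : (S\PP)\N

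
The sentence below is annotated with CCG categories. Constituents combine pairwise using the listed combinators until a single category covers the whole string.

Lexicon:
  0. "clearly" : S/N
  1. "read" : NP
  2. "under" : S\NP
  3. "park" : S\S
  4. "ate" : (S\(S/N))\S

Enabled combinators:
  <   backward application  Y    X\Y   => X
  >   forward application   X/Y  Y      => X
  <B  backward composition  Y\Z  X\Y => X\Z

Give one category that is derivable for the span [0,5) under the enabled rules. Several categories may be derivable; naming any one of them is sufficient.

[0,5] S   <
  [0,1] "clearly" : S/N
  [1,5] S\(S/N)   <
    [1,4] S   <
      [1,2] "read" : NP
      [2,4] S\NP   <B
        [2,3] "under" : S\NP
        [3,4] "park" : S\S
    [4,5] "ate" : (S\(S/N))\S

S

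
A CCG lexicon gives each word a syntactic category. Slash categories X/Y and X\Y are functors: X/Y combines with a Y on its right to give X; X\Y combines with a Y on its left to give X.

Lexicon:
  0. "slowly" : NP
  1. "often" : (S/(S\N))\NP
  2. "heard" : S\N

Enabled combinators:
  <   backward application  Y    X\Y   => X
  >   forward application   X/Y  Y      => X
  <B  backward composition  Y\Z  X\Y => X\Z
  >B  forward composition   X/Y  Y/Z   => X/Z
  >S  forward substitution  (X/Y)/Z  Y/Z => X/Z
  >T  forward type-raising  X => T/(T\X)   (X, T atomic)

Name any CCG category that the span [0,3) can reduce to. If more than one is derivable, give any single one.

S

[0,3] S   >
  [0,2] S/(S\N)   <
    [0,1] "slowly" : NP
    [1,2] "often" : (S/(S\N))\NP
  [2,3] "heard" : S\N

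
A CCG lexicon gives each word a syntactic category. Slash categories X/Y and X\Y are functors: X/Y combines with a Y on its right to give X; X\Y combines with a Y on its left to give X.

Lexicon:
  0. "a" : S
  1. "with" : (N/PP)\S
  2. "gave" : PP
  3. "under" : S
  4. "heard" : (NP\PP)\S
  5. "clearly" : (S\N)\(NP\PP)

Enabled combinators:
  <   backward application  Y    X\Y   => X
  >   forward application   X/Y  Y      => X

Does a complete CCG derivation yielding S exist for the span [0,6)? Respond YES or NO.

[0,6] S   <
  [0,3] N   >
    [0,2] N/PP   <
      [0,1] "a" : S
      [1,2] "with" : (N/PP)\S
    [2,3] "gave" : PP
  [3,6] S\N   <
    [3,5] NP\PP   <
      [3,4] "under" : S
      [4,5] "heard" : (NP\PP)\S
    [5,6] "clearly" : (S\N)\(NP\PP)

YES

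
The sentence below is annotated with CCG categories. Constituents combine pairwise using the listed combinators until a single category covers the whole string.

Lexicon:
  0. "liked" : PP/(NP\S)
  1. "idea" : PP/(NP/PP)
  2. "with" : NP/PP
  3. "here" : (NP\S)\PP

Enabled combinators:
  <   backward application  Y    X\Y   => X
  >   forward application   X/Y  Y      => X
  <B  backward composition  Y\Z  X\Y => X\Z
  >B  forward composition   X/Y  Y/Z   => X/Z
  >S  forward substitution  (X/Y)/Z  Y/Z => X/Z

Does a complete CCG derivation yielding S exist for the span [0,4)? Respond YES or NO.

NO

PP/(NP\S) PP/(NP/PP) NP/PP (NP\S)\PP
CKY chart[0,4] = {PP}; S ∉ chart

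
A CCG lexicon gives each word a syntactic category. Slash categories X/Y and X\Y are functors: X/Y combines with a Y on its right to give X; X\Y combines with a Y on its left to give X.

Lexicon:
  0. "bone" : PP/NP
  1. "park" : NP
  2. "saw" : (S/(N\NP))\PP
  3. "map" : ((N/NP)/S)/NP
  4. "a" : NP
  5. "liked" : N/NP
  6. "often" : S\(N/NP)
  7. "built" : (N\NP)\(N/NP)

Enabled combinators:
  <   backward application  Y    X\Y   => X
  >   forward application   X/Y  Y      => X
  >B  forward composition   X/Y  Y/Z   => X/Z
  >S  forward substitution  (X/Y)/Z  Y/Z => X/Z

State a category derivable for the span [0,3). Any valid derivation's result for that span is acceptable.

S/(N\NP)

[0,8] S   >
  [0,3] S/(N\NP)   <
    [0,2] PP   >
      [0,1] "bone" : PP/NP
      [1,2] "park" : NP
    [2,3] "saw" : (S/(N\NP))\PP
  [3,8] N\NP   <
    [3,7] N/NP   >
      [3,5] (N/NP)/S   >
        [3,4] "map" : ((N/NP)/S)/NP
        [4,5] "a" : NP
      [5,7] S   <
        [5,6] "liked" : N/NP
        [6,7] "often" : S\(N/NP)
    [7,8] "built" : (N\NP)\(N/NP)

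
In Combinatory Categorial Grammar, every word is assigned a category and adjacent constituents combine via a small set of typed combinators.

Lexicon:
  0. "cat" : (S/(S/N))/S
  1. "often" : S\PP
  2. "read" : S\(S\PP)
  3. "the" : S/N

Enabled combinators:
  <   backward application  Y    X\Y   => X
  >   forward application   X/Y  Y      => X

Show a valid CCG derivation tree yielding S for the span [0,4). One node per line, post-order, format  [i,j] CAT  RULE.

[0,4] S   >
  [0,3] S/(S/N)   >
    [0,1] "cat" : (S/(S/N))/S
    [1,3] S   <
      [1,2] "often" : S\PP
      [2,3] "read" : S\(S\PP)
  [3,4] "the" : S/N

[0,1] (S/(S/N))/S  lex  "cat"
[1,2] S\PP  lex  "often"
[2,3] S\(S\PP)  lex  "read"
[1,3] S  <  k=2
[0,3] S/(S/N)  >  k=1
[3,4] S/N  lex  "the"
[0,4] S  >  k=3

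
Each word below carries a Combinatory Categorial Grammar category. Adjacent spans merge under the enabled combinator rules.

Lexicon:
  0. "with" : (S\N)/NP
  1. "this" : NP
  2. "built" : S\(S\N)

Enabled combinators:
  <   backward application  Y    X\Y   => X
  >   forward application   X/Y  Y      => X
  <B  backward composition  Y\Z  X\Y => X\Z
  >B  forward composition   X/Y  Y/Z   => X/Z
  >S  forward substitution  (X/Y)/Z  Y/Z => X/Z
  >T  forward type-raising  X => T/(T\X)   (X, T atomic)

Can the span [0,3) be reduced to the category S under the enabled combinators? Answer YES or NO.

YES

[0,3] S   <
  [0,2] S\N   >
    [0,1] "with" : (S\N)/NP
    [1,2] "this" : NP
  [2,3] "built" : S\(S\N)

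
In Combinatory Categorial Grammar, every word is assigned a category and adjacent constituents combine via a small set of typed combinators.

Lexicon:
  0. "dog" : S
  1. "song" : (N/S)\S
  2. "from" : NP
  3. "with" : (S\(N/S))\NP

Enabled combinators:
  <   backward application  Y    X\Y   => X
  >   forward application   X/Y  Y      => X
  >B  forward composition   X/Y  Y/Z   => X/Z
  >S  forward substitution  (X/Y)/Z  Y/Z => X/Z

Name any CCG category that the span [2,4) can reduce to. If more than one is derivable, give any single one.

S\(N/S)

[0,4] S   <
  [0,2] N/S   <
    [0,1] "dog" : S
    [1,2] "song" : (N/S)\S
  [2,4] S\(N/S)   <
    [2,3] "from" : NP
    [3,4] "with" : (S\(N/S))\NP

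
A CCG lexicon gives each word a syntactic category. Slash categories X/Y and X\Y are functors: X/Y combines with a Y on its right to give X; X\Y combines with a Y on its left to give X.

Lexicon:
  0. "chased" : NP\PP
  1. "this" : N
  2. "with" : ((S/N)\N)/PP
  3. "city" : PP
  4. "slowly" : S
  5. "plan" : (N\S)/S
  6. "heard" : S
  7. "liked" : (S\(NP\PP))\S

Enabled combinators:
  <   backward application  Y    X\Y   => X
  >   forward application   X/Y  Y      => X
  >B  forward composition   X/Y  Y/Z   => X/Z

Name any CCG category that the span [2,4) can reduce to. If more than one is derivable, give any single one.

[0,8] S   <
  [0,1] "chased" : NP\PP
  [1,8] S\(NP\PP)   <
    [1,7] S   >
      [1,4] S/N   <
        [1,2] "this" : N
        [2,4] (S/N)\N   >
          [2,3] "with" : ((S/N)\N)/PP
          [3,4] "city" : PP
      [4,7] N   <
        [4,5] "slowly" : S
        [5,7] N\S   >
          [5,6] "plan" : (N\S)/S
          [6,7] "heard" : S
    [7,8] "liked" : (S\(NP\PP))\S

(S/N)\N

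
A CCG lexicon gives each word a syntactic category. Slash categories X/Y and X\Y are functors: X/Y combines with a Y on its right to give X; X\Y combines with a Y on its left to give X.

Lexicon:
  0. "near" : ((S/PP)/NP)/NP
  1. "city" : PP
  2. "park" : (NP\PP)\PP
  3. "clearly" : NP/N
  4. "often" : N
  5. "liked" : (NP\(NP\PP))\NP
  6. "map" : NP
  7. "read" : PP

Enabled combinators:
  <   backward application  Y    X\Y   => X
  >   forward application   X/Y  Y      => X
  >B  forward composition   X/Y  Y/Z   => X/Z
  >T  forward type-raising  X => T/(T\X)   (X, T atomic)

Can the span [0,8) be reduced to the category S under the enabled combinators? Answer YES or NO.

[0,8] S   >
  [0,7] S/PP   >
    [0,6] (S/PP)/NP   >
      [0,1] "near" : ((S/PP)/NP)/NP
      [1,6] NP   <
        [1,3] NP\PP   <
          [1,2] "city" : PP
          [2,3] "park" : (NP\PP)\PP
        [3,6] NP\(NP\PP)   <
          [3,5] NP   >
            [3,4] "clearly" : NP/N
            [4,5] "often" : N
          [5,6] "liked" : (NP\(NP\PP))\NP
    [6,7] "map" : NP
  [7,8] "read" : PP

YES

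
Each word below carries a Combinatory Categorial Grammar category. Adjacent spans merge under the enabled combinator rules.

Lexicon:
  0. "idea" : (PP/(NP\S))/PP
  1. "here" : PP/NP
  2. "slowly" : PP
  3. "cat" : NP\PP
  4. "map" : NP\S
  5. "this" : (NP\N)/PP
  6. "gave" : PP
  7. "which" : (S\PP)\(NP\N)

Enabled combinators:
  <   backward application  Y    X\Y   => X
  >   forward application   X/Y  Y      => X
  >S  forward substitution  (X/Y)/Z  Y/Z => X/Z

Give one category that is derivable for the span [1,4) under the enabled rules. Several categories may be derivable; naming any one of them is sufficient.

PP

[0,8] S   <
  [0,5] PP   >
    [0,4] PP/(NP\S)   >
      [0,1] "idea" : (PP/(NP\S))/PP
      [1,4] PP   >
        [1,2] "here" : PP/NP
        [2,4] NP   <
          [2,3] "slowly" : PP
          [3,4] "cat" : NP\PP
    [4,5] "map" : NP\S
  [5,8] S\PP   <
    [5,7] NP\N   >
      [5,6] "this" : (NP\N)/PP
      [6,7] "gave" : PP
    [7,8] "which" : (S\PP)\(NP\N)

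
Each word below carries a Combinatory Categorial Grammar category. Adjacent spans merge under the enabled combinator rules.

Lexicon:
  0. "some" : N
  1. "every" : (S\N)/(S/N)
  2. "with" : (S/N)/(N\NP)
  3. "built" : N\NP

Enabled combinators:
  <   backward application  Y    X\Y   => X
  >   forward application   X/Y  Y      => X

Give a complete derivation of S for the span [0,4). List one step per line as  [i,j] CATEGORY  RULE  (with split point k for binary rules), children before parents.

[0,4] S   <
  [0,1] "some" : N
  [1,4] S\N   >
    [1,2] "every" : (S\N)/(S/N)
    [2,4] S/N   >
      [2,3] "with" : (S/N)/(N\NP)
      [3,4] "built" : N\NP

[0,1] N  lex  "some"
[1,2] (S\N)/(S/N)  lex  "every"
[2,3] (S/N)/(N\NP)  lex  "with"
[3,4] N\NP  lex  "built"
[2,4] S/N  >  k=3
[1,4] S\N  >  k=2
[0,4] S  <  k=1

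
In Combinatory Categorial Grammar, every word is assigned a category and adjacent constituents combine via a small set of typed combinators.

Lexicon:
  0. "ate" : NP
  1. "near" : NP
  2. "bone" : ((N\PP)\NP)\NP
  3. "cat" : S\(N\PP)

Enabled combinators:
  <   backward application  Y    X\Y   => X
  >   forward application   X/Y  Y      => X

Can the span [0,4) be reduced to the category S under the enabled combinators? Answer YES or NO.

[0,4] S   <
  [0,3] N\PP   <
    [0,1] "ate" : NP
    [1,3] (N\PP)\NP   <
      [1,2] "near" : NP
      [2,3] "bone" : ((N\PP)\NP)\NP
  [3,4] "cat" : S\(N\PP)

YES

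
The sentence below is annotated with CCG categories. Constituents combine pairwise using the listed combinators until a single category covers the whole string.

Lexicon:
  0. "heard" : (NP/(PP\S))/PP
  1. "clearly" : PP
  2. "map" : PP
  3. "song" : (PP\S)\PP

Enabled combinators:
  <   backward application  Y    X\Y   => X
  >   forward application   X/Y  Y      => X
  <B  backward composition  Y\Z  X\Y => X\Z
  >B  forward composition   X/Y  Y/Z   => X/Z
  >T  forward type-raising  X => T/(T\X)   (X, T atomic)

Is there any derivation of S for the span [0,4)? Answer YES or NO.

NO

(NP/(PP\S))/PP PP PP (PP\S)\PP
CKY chart[0,4] = {N/(N\NP), NP, NP/(NP\NP), PP/(PP\NP), S/(S\NP)}; S ∉ chart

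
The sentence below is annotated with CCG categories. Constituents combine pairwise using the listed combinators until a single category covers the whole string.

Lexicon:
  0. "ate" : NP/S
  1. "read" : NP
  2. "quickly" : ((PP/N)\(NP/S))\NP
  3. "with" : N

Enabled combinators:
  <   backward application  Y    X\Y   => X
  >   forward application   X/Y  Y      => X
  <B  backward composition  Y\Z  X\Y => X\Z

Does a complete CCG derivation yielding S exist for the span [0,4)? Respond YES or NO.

NO

NP/S NP ((PP/N)\(NP/S))\NP N
CKY chart[0,4] = {PP}; S ∉ chart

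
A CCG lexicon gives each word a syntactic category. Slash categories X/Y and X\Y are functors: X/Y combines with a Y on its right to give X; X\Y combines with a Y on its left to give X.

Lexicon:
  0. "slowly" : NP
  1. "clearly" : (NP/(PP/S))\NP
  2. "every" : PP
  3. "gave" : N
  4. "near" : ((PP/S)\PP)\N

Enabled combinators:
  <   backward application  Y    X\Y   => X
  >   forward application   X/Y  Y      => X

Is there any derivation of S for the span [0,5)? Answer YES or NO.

NO

NP (NP/(PP/S))\NP PP N ((PP/S)\PP)\N
CKY chart[0,5] = {NP}; S ∉ chart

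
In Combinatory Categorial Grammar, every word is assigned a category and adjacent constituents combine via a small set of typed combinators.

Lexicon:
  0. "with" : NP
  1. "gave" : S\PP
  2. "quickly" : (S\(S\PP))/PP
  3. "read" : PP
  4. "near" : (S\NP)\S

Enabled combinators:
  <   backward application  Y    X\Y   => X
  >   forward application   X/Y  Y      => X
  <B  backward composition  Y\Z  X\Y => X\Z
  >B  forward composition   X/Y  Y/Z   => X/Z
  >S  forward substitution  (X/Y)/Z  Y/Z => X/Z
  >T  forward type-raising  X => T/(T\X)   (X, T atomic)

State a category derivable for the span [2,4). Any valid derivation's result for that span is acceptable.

[0,5] S   <
  [0,1] "with" : NP
  [1,5] S\NP   <
    [1,4] S   <
      [1,2] "gave" : S\PP
      [2,4] S\(S\PP)   >
        [2,3] "quickly" : (S\(S\PP))/PP
        [3,4] "read" : PP
    [4,5] "near" : (S\NP)\S

S\(S\PP)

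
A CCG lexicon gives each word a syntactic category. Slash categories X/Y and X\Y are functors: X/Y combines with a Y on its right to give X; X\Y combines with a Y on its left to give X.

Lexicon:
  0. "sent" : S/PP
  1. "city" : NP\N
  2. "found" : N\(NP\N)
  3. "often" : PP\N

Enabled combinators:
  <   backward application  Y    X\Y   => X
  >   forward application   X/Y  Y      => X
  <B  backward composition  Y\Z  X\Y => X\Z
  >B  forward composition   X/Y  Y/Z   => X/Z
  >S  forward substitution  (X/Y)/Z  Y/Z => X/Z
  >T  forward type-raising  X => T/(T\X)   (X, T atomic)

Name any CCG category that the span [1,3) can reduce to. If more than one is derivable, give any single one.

[0,4] S   >
  [0,1] "sent" : S/PP
  [1,4] PP   <
    [1,3] N   <
      [1,2] "city" : NP\N
      [2,3] "found" : N\(NP\N)
    [3,4] "often" : PP\N

N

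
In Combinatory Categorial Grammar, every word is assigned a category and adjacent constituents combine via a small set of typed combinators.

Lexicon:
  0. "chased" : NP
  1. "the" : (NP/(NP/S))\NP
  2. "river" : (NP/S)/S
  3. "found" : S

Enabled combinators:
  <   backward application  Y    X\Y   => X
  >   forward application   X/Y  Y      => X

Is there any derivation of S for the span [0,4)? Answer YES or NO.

NP (NP/(NP/S))\NP (NP/S)/S S
CKY chart[0,4] = {NP}; S ∉ chart

NO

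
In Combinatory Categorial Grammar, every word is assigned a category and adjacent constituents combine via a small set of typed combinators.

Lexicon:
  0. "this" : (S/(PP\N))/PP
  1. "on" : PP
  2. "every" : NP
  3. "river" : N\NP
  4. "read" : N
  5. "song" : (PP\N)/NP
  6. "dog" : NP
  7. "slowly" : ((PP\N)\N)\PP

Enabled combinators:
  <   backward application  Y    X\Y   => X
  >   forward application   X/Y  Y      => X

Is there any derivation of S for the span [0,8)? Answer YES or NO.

[0,8] S   >
  [0,2] S/(PP\N)   >
    [0,1] "this" : (S/(PP\N))/PP
    [1,2] "on" : PP
  [2,8] PP\N   <
    [2,4] N   <
      [2,3] "every" : NP
      [3,4] "river" : N\NP
    [4,8] (PP\N)\N   <
      [4,7] PP   <
        [4,5] "read" : N
        [5,7] PP\N   >
          [5,6] "song" : (PP\N)/NP
          [6,7] "dog" : NP
      [7,8] "slowly" : ((PP\N)\N)\PP

YES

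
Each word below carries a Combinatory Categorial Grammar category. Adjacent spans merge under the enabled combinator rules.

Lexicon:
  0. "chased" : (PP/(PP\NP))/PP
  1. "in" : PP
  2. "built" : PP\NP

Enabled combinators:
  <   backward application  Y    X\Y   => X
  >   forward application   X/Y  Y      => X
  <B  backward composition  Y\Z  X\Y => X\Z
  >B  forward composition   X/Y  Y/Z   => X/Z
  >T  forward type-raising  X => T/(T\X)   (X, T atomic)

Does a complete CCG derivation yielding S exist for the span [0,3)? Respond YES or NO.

NO

(PP/(PP\NP))/PP PP PP\NP
CKY chart[0,3] = {N/(N\PP), NP/(NP\PP), PP, PP/(PP\PP), S/(S\PP)}; S ∉ chart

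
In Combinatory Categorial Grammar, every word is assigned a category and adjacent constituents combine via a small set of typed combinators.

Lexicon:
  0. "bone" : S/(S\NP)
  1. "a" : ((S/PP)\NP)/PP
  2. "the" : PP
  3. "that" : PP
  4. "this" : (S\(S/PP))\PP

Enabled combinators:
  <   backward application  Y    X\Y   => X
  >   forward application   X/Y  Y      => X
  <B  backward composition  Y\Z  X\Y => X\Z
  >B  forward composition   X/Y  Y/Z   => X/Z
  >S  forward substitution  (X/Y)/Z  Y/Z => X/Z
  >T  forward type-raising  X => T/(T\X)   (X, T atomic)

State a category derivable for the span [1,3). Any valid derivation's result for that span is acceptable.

[0,5] S   >
  [0,1] "bone" : S/(S\NP)
  [1,5] S\NP   <B
    [1,3] (S/PP)\NP   >
      [1,2] "a" : ((S/PP)\NP)/PP
      [2,3] "the" : PP
    [3,5] S\(S/PP)   <
      [3,4] "that" : PP
      [4,5] "this" : (S\(S/PP))\PP

(S/PP)\NP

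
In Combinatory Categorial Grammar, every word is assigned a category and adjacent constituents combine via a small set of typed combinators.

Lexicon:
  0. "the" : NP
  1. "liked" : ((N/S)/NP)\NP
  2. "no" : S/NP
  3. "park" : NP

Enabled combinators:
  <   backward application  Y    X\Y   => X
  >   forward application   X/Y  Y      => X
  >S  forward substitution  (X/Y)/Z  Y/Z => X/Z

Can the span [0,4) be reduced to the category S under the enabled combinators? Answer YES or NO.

NP ((N/S)/NP)\NP S/NP NP
CKY chart[0,4] = {N}; S ∉ chart

NO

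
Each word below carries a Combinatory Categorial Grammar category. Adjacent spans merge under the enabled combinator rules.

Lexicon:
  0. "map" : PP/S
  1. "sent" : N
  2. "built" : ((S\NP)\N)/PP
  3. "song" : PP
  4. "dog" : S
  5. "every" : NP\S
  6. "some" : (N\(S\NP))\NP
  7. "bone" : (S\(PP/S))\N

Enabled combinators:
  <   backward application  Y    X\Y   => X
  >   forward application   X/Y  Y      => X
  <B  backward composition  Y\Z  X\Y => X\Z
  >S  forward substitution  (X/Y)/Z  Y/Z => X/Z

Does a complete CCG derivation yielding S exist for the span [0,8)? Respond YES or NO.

YES

[0,8] S   <
  [0,1] "map" : PP/S
  [1,8] S\(PP/S)   <
    [1,7] N   <
      [1,4] S\NP   <
        [1,2] "sent" : N
        [2,4] (S\NP)\N   >
          [2,3] "built" : ((S\NP)\N)/PP
          [3,4] "song" : PP
      [4,7] N\(S\NP)   <
        [4,6] NP   <
          [4,5] "dog" : S
          [5,6] "every" : NP\S
        [6,7] "some" : (N\(S\NP))\NP
    [7,8] "bone" : (S\(PP/S))\N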